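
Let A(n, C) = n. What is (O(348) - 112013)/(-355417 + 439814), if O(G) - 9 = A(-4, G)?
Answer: -112008/84397 ≈ -1.3272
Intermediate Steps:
O(G) = 5 (O(G) = 9 - 4 = 5)
(O(348) - 112013)/(-355417 + 439814) = (5 - 112013)/(-355417 + 439814) = -112008/84397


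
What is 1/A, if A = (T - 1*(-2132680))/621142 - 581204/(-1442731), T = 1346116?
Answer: 448070409401/2689988523422 ≈ 0.16657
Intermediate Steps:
A = 2689988523422/448070409401 (A = (1346116 - 1*(-2132680))/621142 - 581204/(-1442731) = (1346116 + 2132680)*(1/621142) - 581204*(-1/1442731) = 3478796*(1/621142) + 581204/1442731 = 1739398/310571 + 581204/1442731 = 2689988523422/448070409401 ≈ 6.0035)
1/A = 1/(2689988523422/448070409401) = 448070409401/2689988523422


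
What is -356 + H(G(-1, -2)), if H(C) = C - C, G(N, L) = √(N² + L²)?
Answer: -356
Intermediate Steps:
G(N, L) = √(L² + N²)
H(C) = 0
-356 + H(G(-1, -2)) = -356 + 0 = -356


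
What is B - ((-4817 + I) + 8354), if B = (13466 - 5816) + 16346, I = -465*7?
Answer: 23714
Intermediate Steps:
I = -3255
B = 23996 (B = 7650 + 16346 = 23996)
B - ((-4817 + I) + 8354) = 23996 - ((-4817 - 3255) + 8354) = 23996 - (-8072 + 8354) = 23996 - 1*282 = 23996 - 282 = 23714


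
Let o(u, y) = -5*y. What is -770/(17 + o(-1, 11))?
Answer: 385/19 ≈ 20.263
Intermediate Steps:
-770/(17 + o(-1, 11)) = -770/(17 - 5*11) = -770/(17 - 55) = -770/(-38) = -1/38*(-770) = 385/19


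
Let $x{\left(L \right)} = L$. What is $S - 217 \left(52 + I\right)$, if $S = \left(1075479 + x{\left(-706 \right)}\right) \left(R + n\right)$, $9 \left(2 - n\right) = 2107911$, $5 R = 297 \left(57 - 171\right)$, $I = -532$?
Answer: $- \frac{3885011569117}{15} \approx -2.59 \cdot 10^{11}$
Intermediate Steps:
$R = - \frac{33858}{5}$ ($R = \frac{297 \left(57 - 171\right)}{5} = \frac{297 \left(-114\right)}{5} = \frac{1}{5} \left(-33858\right) = - \frac{33858}{5} \approx -6771.6$)
$n = - \frac{702631}{3}$ ($n = 2 - \frac{702637}{3} = - \frac{702631}{3} \approx -2.3421 \cdot 10^{5}$)
$S = - \frac{3885013131517}{15}$ ($S = \left(1075479 - 706\right) \left(- \frac{33858}{5} - \frac{702631}{3}\right) = 1074773 \left(- \frac{3614729}{15}\right) = - \frac{3885013131517}{15} \approx -2.59 \cdot 10^{11}$)
$S - 217 \left(52 + I\right) = - \frac{3885013131517}{15} - 217 \left(52 - 532\right) = - \frac{3885013131517}{15} - -104160 = - \frac{3885013131517}{15} + 104160 = - \frac{3885011569117}{15}$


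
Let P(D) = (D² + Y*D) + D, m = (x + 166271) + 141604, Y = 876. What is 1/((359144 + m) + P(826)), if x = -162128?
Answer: 1/1911569 ≈ 5.2313e-7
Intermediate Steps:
m = 145747 (m = (-162128 + 166271) + 141604 = 4143 + 141604 = 145747)
P(D) = D² + 877*D (P(D) = (D² + 876*D) + D = D² + 877*D)
1/((359144 + m) + P(826)) = 1/((359144 + 145747) + 826*(877 + 826)) = 1/(504891 + 826*1703) = 1/(504891 + 1406678) = 1/1911569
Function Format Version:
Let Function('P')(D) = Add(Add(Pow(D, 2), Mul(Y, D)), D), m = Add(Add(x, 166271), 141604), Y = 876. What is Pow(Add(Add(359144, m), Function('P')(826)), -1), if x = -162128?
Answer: Rational(1, 1911569) ≈ 5.2313e-7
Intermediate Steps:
m = 145747 (m = Add(Add(-162128, 166271), 141604) = Add(4143, 141604) = 145747)
Function('P')(D) = Add(Pow(D, 2), Mul(877, D)) (Function('P')(D) = Add(Add(Pow(D, 2), Mul(876, D)), D) = Add(Pow(D, 2), Mul(877, D)))
Pow(Add(Add(359144, m), Function('P')(826)), -1) = Pow(Add(Add(359144, 145747), Mul(826, Add(877, 826))), -1) = Pow(Add(504891, Mul(826, 1703)), -1) = Pow(Add(504891, 1406678), -1) = Pow(1911569, -1) = Rational(1, 1911569)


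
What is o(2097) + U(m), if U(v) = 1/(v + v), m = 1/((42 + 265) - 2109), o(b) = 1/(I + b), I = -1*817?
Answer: -1153279/1280 ≈ -901.00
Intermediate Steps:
I = -817
o(b) = 1/(-817 + b)
m = -1/1802 (m = 1/(307 - 2109) = 1/(-1802) = -1/1802 ≈ -0.00055494)
U(v) = 1/(2*v)
o(2097) + U(m) = 1/(-817 + 2097) + 1/(2*(-1/1802)) = 1/1280 + (½)*(-1802) = 1/1280 - 901 = -1153279/1280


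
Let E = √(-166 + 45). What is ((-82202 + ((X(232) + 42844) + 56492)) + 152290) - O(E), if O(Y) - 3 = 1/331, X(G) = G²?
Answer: 73894094/331 ≈ 2.2325e+5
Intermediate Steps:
E = 11*I (E = √(-121) = 11*I ≈ 11.0*I)
O(Y) = 994/331 (O(Y) = 3 + 1/331 = 994/331)
((-82202 + ((X(232) + 42844) + 56492)) + 152290) - O(E) = ((-82202 + ((232² + 42844) + 56492)) + 152290) - 1*994/331 = ((-82202 + ((53824 + 42844) + 56492)) + 152290) - 994/331 = ((-82202 + (96668 + 56492)) + 152290) - 994/331 = ((-82202 + 153160) + 152290) - 994/331 = (70958 + 152290) - 994/331 = 223248 - 994/331 = 73894094/331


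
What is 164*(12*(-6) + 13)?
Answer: -9676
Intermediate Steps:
164*(12*(-6) + 13) = 164*(-72 + 13) = 164*(-59) = -9676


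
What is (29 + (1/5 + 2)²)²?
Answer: 715716/625 ≈ 1145.1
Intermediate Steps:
(29 + (1/5 + 2)²)² = (29 + (⅕ + 2)²)² = (29 + (11/5)²)² = (29 + 121/25)² = (846/25)² = 715716/625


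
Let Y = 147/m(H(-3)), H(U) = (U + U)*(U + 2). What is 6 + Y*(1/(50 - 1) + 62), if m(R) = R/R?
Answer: 9123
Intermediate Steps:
H(U) = 2*U*(2 + U) (H(U) = (2*U)*(2 + U) = 2*U*(2 + U))
m(R) = 1
Y = 147 (Y = 147/1 = 147*1 = 147)
6 + Y*(1/(50 - 1) + 62) = 6 + 147*(1/(50 - 1) + 62) = 6 + 147*(1/49 + 62) = 6 + 147*(3039/49) = 6 + 9117 = 9123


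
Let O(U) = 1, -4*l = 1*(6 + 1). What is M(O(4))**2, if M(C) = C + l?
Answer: 9/16 ≈ 0.56250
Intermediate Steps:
l = -7/4 (l = -(6 + 1)/4 = -7/4 ≈ -1.7500)
M(C) = -7/4 + C (M(C) = C - 7/4 = -7/4 + C)
M(O(4))**2 = (-7/4 + 1)**2 = (-3/4)**2 = 9/16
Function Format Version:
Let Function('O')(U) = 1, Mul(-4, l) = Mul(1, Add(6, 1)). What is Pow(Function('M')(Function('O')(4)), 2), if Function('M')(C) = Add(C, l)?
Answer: Rational(9, 16) ≈ 0.56250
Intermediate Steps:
l = Rational(-7, 4) (l = Mul(Rational(-1, 4), Mul(1, Add(6, 1))) = Mul(Rational(-1, 4), Mul(1, 7)) = Mul(Rational(-1, 4), 7) = Rational(-7, 4) ≈ -1.7500)
Function('M')(C) = Add(Rational(-7, 4), C) (Function('M')(C) = Add(C, Rational(-7, 4)) = Add(Rational(-7, 4), C))
Pow(Function('M')(Function('O')(4)), 2) = Pow(Add(Rational(-7, 4), 1), 2) = Pow(Rational(-3, 4), 2) = Rational(9, 16)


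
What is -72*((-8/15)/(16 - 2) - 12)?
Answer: 30336/35 ≈ 866.74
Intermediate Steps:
-72*((-8/15)/(16 - 2) - 12) = -72*(-8*1/15/14 - 12) = -72*(-8/15*1/14 - 12) = -72*(-4/105 - 12) = -72*(-1264/105) = 30336/35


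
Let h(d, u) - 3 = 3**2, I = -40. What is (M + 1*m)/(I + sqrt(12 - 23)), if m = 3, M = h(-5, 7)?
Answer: -200/537 - 5*I*sqrt(11)/537 ≈ -0.37244 - 0.030881*I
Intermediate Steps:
h(d, u) = 12 (h(d, u) = 3 + 3**2 = 3 + 9 = 12)
M = 12
(M + 1*m)/(I + sqrt(12 - 23)) = (12 + 1*3)/(-40 + sqrt(12 - 23)) = (12 + 3)/(-40 + sqrt(-11)) = 15/(-40 + I*sqrt(11))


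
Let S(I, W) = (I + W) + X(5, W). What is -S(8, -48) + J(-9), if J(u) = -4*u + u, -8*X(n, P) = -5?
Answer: 531/8 ≈ 66.375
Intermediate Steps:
X(n, P) = 5/8 (X(n, P) = -⅛*(-5) = 5/8)
J(u) = -3*u
S(I, W) = 5/8 + I + W (S(I, W) = (I + W) + 5/8 = 5/8 + I + W)
-S(8, -48) + J(-9) = -(5/8 + 8 - 48) - 3*(-9) = -1*(-315/8) + 27 = 315/8 + 27 = 531/8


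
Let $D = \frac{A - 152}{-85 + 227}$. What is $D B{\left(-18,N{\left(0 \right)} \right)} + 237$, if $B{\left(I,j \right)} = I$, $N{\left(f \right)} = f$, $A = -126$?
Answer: $\frac{19329}{71} \approx 272.24$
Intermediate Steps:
$D = - \frac{139}{71}$ ($D = \frac{-126 - 152}{-85 + 227} = - \frac{278}{142} = \left(-278\right) \frac{1}{142} = - \frac{139}{71} \approx -1.9577$)
$D B{\left(-18,N{\left(0 \right)} \right)} + 237 = \left(- \frac{139}{71}\right) \left(-18\right) + 237 = \frac{2502}{71} + 237 = \frac{19329}{71}$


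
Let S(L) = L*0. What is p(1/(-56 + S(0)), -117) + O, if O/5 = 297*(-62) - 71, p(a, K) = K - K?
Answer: -92425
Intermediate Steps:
S(L) = 0
p(a, K) = 0
O = -92425 (O = 5*(297*(-62) - 71) = 5*(-18414 - 71) = 5*(-18485) = -92425)
p(1/(-56 + S(0)), -117) + O = 0 - 92425 = -92425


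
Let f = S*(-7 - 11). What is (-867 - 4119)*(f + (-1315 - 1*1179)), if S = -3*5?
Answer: 11088864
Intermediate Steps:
S = -15 (S = -1*15 = -15)
f = 270 (f = -15*(-7 - 11) = -15*(-18) = 270)
(-867 - 4119)*(f + (-1315 - 1*1179)) = (-867 - 4119)*(270 + (-1315 - 1*1179)) = -4986*(270 + (-1315 - 1179)) = -4986*(270 - 2494) = -4986*(-2224) = 11088864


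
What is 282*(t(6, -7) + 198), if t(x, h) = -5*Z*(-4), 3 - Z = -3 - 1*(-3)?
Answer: 72756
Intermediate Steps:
Z = 3 (Z = 3 - (-3 - 1*(-3)) = 3 - (-3 + 3) = 3 - 1*0 = 3 + 0 = 3)
t(x, h) = 60 (t(x, h) = -5*3*(-4) = -15*(-4) = 60)
282*(t(6, -7) + 198) = 282*(60 + 198) = 282*258 = 72756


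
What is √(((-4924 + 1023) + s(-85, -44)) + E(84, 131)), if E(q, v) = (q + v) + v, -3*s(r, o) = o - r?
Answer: I*√32118/3 ≈ 59.738*I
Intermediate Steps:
s(r, o) = -o/3 + r/3 (s(r, o) = -(o - r)/3 = -o/3 + r/3)
E(q, v) = q + 2*v
√(((-4924 + 1023) + s(-85, -44)) + E(84, 131)) = √(((-4924 + 1023) + (-⅓*(-44) + (⅓)*(-85))) + (84 + 2*131)) = √((-3901 + (44/3 - 85/3)) + (84 + 262)) = √((-3901 - 41/3) + 346) = √(-11744/3 + 346) = √(-10706/3) = I*√32118/3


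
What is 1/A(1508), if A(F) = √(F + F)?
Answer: √754/1508 ≈ 0.018209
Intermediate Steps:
A(F) = √2*√F (A(F) = √(2*F) = √2*√F)
1/A(1508) = 1/(√2*√1508) = 1/(√2*(2*√377)) = 1/(2*√754) = √754/1508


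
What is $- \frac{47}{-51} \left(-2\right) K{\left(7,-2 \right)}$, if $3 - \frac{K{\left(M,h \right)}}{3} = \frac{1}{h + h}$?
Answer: $- \frac{611}{34} \approx -17.971$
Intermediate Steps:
$K{\left(M,h \right)} = 9 - \frac{3}{2 h}$ ($K{\left(M,h \right)} = 9 - \frac{3}{h + h} = 9 - \frac{3}{2 h}$)
$- \frac{47}{-51} \left(-2\right) K{\left(7,-2 \right)} = - \frac{47}{-51} \left(-2\right) \left(9 - \frac{3}{2 \left(-2\right)}\right) = \left(-47\right) \left(- \frac{1}{51}\right) \left(-2\right) \left(9 - - \frac{3}{4}\right) = \frac{47}{51} \left(-2\right) \left(9 + \frac{3}{4}\right) = \left(- \frac{94}{51}\right) \frac{39}{4} = - \frac{611}{34}$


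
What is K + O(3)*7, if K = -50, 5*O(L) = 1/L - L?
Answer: -806/15 ≈ -53.733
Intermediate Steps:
O(L) = -L/5 + 1/(5*L) (O(L) = (1/L - L)/5 = -L/5 + 1/(5*L))
K + O(3)*7 = -50 + ((1/5)*(1 - 1*3**2)/3)*7 = -50 + ((1/5)*(1/3)*(1 - 1*9))*7 = -50 + ((1/5)*(1/3)*(1 - 9))*7 = -50 + ((1/5)*(1/3)*(-8))*7 = -50 - 8/15*7 = -50 - 56/15 = -806/15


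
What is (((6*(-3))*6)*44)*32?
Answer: -152064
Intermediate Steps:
(((6*(-3))*6)*44)*32 = (-18*6*44)*32 = -108*44*32 = -4752*32 = -152064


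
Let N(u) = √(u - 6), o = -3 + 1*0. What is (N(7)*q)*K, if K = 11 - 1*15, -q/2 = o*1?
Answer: -24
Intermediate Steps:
o = -3 (o = -3 + 0 = -3)
q = 6 (q = -(-6) = -2*(-3) = 6)
N(u) = √(-6 + u)
K = -4 (K = 11 - 15 = -4)
(N(7)*q)*K = (√(-6 + 7)*6)*(-4) = (√1*6)*(-4) = (1*6)*(-4) = 6*(-4) = -24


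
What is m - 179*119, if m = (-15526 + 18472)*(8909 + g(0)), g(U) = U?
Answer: 26224613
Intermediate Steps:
m = 26245914 (m = (-15526 + 18472)*(8909 + 0) = 2946*8909 = 26245914)
m - 179*119 = 26245914 - 179*119 = 26245914 - 21301 = 26224613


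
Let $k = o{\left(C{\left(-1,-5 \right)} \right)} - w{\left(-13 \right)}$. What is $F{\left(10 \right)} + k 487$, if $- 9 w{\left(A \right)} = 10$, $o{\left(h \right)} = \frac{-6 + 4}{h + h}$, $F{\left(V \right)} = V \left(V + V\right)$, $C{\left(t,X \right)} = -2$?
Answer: $\frac{17723}{18} \approx 984.61$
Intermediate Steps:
$F{\left(V \right)} = 2 V^{2}$ ($F{\left(V \right)} = V 2 V = 2 V^{2}$)
$o{\left(h \right)} = - \frac{1}{h}$ ($o{\left(h \right)} = - \frac{2}{2 h} = - 2 \frac{1}{2 h} = - \frac{1}{h}$)
$w{\left(A \right)} = - \frac{10}{9}$ ($w{\left(A \right)} = \left(- \frac{1}{9}\right) 10 = - \frac{10}{9}$)
$k = \frac{29}{18}$ ($k = - \frac{1}{-2} - - \frac{10}{9} = \left(-1\right) \left(- \frac{1}{2}\right) + \frac{10}{9} = \frac{1}{2} + \frac{10}{9} = \frac{29}{18} \approx 1.6111$)
$F{\left(10 \right)} + k 487 = 2 \cdot 10^{2} + \frac{29}{18} \cdot 487 = 2 \cdot 100 + \frac{14123}{18} = 200 + \frac{14123}{18} = \frac{17723}{18}$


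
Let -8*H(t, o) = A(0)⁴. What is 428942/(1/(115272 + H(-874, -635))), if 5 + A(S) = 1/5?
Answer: 30885337307376/625 ≈ 4.9417e+10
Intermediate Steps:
A(S) = -24/5 (A(S) = -5 + 1/5 = -5 + ⅕ = -24/5)
H(t, o) = -41472/625 (H(t, o) = -(-24/5)⁴/8 = -⅛*331776/625 = -41472/625)
428942/(1/(115272 + H(-874, -635))) = 428942/(1/(115272 - 41472/625)) = 428942/(1/(72003528/625)) = 428942/(625/72003528) = 428942*(72003528/625) = 30885337307376/625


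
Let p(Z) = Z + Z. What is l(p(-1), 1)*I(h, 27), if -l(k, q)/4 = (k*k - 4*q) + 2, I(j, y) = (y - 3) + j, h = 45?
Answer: -552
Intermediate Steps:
I(j, y) = -3 + j + y (I(j, y) = (-3 + y) + j = -3 + j + y)
p(Z) = 2*Z
l(k, q) = -8 - 4*k**2 + 16*q (l(k, q) = -4*((k*k - 4*q) + 2) = -4*((k**2 - 4*q) + 2) = -4*(2 + k**2 - 4*q) = -8 - 4*k**2 + 16*q)
l(p(-1), 1)*I(h, 27) = (-8 - 4*(2*(-1))**2 + 16*1)*(-3 + 45 + 27) = (-8 - 4*(-2)**2 + 16)*69 = (-8 - 4*4 + 16)*69 = (-8 - 16 + 16)*69 = -8*69 = -552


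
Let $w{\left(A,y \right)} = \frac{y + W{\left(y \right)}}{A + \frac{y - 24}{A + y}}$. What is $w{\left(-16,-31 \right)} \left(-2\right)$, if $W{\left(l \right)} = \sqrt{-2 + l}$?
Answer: $- \frac{2914}{697} + \frac{94 i \sqrt{33}}{697} \approx -4.1808 + 0.77473 i$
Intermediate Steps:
$w{\left(A,y \right)} = \frac{y + \sqrt{-2 + y}}{A + \frac{-24 + y}{A + y}}$ ($w{\left(A,y \right)} = \frac{y + \sqrt{-2 + y}}{A + \frac{y - 24}{A + y}} = \frac{y + \sqrt{-2 + y}}{A + \frac{-24 + y}{A + y}}$)
$w{\left(-16,-31 \right)} \left(-2\right) = \frac{\left(-31\right)^{2} - -496 - 16 \sqrt{-2 - 31} - 31 \sqrt{-2 - 31}}{-24 - 31 + \left(-16\right)^{2} - -496} \left(-2\right) = \frac{961 + 496 - 16 \sqrt{-33} - 31 \sqrt{-33}}{-24 - 31 + 256 + 496} \left(-2\right) = \frac{961 + 496 - 16 i \sqrt{33} - 31 i \sqrt{33}}{697} \left(-2\right) = \frac{1457 - 47 i \sqrt{33}}{697} \left(-2\right) = \left(\frac{1457}{697} - \frac{47 i \sqrt{33}}{697}\right) \left(-2\right) = - \frac{2914}{697} + \frac{94 i \sqrt{33}}{697}$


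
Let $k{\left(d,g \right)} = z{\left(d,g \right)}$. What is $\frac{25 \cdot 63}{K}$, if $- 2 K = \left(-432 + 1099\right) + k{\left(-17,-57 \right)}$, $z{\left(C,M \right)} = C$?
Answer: $- \frac{63}{13} \approx -4.8462$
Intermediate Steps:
$k{\left(d,g \right)} = d$
$K = -325$ ($K = - \frac{\left(-432 + 1099\right) - 17}{2} = - \frac{667 - 17}{2} = \left(- \frac{1}{2}\right) 650 = -325$)
$\frac{25 \cdot 63}{K} = \frac{25 \cdot 63}{-325} = 1575 \left(- \frac{1}{325}\right) = - \frac{63}{13}$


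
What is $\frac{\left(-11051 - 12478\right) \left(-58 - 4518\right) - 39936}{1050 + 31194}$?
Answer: $\frac{8969064}{2687} \approx 3337.9$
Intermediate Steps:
$\frac{\left(-11051 - 12478\right) \left(-58 - 4518\right) - 39936}{1050 + 31194} = \frac{\left(-23529\right) \left(-4576\right) - 39936}{32244} = \left(107668704 - 39936\right) \frac{1}{32244} = 107628768 \cdot \frac{1}{32244} = \frac{8969064}{2687}$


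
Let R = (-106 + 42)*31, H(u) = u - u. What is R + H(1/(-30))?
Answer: -1984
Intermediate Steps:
H(u) = 0
R = -1984 (R = -64*31 = -1984)
R + H(1/(-30)) = -1984 + 0 = -1984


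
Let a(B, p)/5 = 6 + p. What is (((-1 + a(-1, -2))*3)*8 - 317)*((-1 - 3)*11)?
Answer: -6116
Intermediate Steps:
a(B, p) = 30 + 5*p (a(B, p) = 5*(6 + p) = 30 + 5*p)
(((-1 + a(-1, -2))*3)*8 - 317)*((-1 - 3)*11) = (((-1 + (30 + 5*(-2)))*3)*8 - 317)*((-1 - 3)*11) = (((-1 + (30 - 10))*3)*8 - 317)*(-4*11) = (((-1 + 20)*3)*8 - 317)*(-44) = ((19*3)*8 - 317)*(-44) = (57*8 - 317)*(-44) = (456 - 317)*(-44) = 139*(-44) = -6116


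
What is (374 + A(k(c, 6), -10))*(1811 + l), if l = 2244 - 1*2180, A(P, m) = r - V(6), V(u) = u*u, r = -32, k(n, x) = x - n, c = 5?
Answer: 573750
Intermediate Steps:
V(u) = u**2
A(P, m) = -68 (A(P, m) = -32 - 1*6**2 = -32 - 1*36 = -32 - 36 = -68)
l = 64 (l = 2244 - 2180 = 64)
(374 + A(k(c, 6), -10))*(1811 + l) = (374 - 68)*(1811 + 64) = 306*1875 = 573750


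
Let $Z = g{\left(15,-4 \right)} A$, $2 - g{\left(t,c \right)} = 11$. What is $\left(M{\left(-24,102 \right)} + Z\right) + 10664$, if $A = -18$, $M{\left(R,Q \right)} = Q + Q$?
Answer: $11030$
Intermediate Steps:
$g{\left(t,c \right)} = -9$ ($g{\left(t,c \right)} = 2 - 11 = -9$)
$M{\left(R,Q \right)} = 2 Q$
$Z = 162$ ($Z = \left(-9\right) \left(-18\right) = 162$)
$\left(M{\left(-24,102 \right)} + Z\right) + 10664 = \left(2 \cdot 102 + 162\right) + 10664 = \left(204 + 162\right) + 10664 = 366 + 10664 = 11030$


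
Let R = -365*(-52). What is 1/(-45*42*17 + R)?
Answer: -1/13150 ≈ -7.6046e-5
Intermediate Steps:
R = 18980
1/(-45*42*17 + R) = 1/(-45*42*17 + 18980) = 1/(-1890*17 + 18980) = 1/(-32130 + 18980) = 1/(-13150) = -1/13150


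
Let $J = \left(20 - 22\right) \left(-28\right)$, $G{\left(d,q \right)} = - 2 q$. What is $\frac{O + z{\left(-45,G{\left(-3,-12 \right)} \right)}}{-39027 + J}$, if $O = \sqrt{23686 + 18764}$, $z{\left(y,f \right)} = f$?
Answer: $- \frac{24}{38971} - \frac{5 \sqrt{1698}}{38971} \approx -0.0059027$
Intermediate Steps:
$J = 56$ ($J = \left(-2\right) \left(-28\right) = 56$)
$O = 5 \sqrt{1698}$ ($O = \sqrt{42450} = 5 \sqrt{1698} \approx 206.03$)
$\frac{O + z{\left(-45,G{\left(-3,-12 \right)} \right)}}{-39027 + J} = \frac{5 \sqrt{1698} - -24}{-39027 + 56} = \frac{5 \sqrt{1698} + 24}{-38971} = \left(24 + 5 \sqrt{1698}\right) \left(- \frac{1}{38971}\right) = - \frac{24}{38971} - \frac{5 \sqrt{1698}}{38971}$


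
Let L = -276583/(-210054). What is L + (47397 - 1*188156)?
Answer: -29566714403/210054 ≈ -1.4076e+5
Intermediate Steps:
L = 276583/210054 (L = -276583*(-1/210054) = 276583/210054 ≈ 1.3167)
L + (47397 - 1*188156) = 276583/210054 + (47397 - 1*188156) = 276583/210054 + (47397 - 188156) = 276583/210054 - 140759 = -29566714403/210054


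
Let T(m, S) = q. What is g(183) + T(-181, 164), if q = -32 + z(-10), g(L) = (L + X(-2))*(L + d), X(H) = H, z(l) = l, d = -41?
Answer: 25660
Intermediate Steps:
g(L) = (-41 + L)*(-2 + L) (g(L) = (L - 2)*(L - 41) = (-2 + L)*(-41 + L) = (-41 + L)*(-2 + L))
q = -42 (q = -32 - 10 = -42)
T(m, S) = -42
g(183) + T(-181, 164) = (82 + 183² - 43*183) - 42 = (82 + 33489 - 7869) - 42 = 25702 - 42 = 25660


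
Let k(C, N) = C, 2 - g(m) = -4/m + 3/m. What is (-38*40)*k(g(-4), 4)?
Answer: -2660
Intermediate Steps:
g(m) = 2 + 1/m (g(m) = 2 - (-4/m + 3/m) = 2 - (-1)/m = 2 + 1/m)
(-38*40)*k(g(-4), 4) = (-38*40)*(2 + 1/(-4)) = -1520*(2 - ¼) = -1520*7/4 = -2660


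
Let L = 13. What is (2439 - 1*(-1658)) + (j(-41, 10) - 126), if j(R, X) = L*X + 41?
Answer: 4142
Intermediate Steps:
j(R, X) = 41 + 13*X (j(R, X) = 13*X + 41 = 41 + 13*X)
(2439 - 1*(-1658)) + (j(-41, 10) - 126) = (2439 - 1*(-1658)) + ((41 + 13*10) - 126) = (2439 + 1658) + ((41 + 130) - 126) = 4097 + (171 - 126) = 4097 + 45 = 4142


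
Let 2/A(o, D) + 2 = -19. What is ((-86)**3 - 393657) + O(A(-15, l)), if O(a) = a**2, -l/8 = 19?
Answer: -454103429/441 ≈ -1.0297e+6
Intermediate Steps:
l = -152 (l = -8*19 = -152)
A(o, D) = -2/21 (A(o, D) = 2/(-2 - 19) = 2/(-21) = 2*(-1/21) = -2/21)
((-86)**3 - 393657) + O(A(-15, l)) = ((-86)**3 - 393657) + (-2/21)**2 = (-636056 - 393657) + 4/441 = -1029713 + 4/441 = -454103429/441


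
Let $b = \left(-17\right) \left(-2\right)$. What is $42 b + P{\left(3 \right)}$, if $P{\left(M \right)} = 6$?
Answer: $1434$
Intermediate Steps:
$b = 34$
$42 b + P{\left(3 \right)} = 42 \cdot 34 + 6 = 1428 + 6 = 1434$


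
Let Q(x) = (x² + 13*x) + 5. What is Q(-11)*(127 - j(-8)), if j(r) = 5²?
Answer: -1734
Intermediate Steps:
Q(x) = 5 + x² + 13*x
j(r) = 25
Q(-11)*(127 - j(-8)) = (5 + (-11)² + 13*(-11))*(127 - 1*25) = (5 + 121 - 143)*(127 - 25) = -17*102 = -1734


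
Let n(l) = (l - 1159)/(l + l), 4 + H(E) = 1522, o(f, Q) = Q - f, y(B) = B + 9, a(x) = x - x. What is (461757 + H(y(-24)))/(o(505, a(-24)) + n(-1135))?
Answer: -175272375/190676 ≈ -919.22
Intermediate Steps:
a(x) = 0
y(B) = 9 + B
H(E) = 1518 (H(E) = -4 + 1522 = 1518)
n(l) = (-1159 + l)/(2*l) (n(l) = (-1159 + l)/((2*l)) = (-1159 + l)*(1/(2*l)) = (-1159 + l)/(2*l))
(461757 + H(y(-24)))/(o(505, a(-24)) + n(-1135)) = (461757 + 1518)/((0 - 1*505) + (½)*(-1159 - 1135)/(-1135)) = 463275/((0 - 505) + (½)*(-1/1135)*(-2294)) = 463275/(-505 + 1147/1135) = 463275/(-572028/1135) = 463275*(-1135/572028) = -175272375/190676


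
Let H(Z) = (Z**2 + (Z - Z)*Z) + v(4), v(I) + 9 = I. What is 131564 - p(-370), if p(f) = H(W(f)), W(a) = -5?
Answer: 131544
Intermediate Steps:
v(I) = -9 + I
H(Z) = -5 + Z**2 (H(Z) = (Z**2 + (Z - Z)*Z) + (-9 + 4) = (Z**2 + 0*Z) - 5 = (Z**2 + 0) - 5 = Z**2 - 5 = -5 + Z**2)
p(f) = 20 (p(f) = -5 + (-5)**2 = -5 + 25 = 20)
131564 - p(-370) = 131564 - 1*20 = 131564 - 20 = 131544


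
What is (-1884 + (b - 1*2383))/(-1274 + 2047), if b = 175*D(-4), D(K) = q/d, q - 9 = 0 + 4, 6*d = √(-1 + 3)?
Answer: -4267/773 + 6825*√2/773 ≈ 6.9664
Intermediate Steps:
d = √2/6 (d = √(-1 + 3)/6 = √2/6 ≈ 0.23570)
q = 13 (q = 9 + (0 + 4) = 9 + 4 = 13)
D(K) = 39*√2 (D(K) = 13/((√2/6)) = 13*(3*√2) = 39*√2)
b = 6825*√2 (b = 175*(39*√2) = 6825*√2 ≈ 9652.0)
(-1884 + (b - 1*2383))/(-1274 + 2047) = (-1884 + (6825*√2 - 1*2383))/(-1274 + 2047) = (-1884 + (6825*√2 - 2383))/773 = (-1884 + (-2383 + 6825*√2))*(1/773) = (-4267 + 6825*√2)*(1/773) = -4267/773 + 6825*√2/773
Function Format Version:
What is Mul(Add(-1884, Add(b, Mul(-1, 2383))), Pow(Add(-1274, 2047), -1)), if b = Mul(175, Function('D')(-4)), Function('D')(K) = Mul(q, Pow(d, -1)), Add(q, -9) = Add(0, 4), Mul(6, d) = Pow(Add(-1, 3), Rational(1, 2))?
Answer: Add(Rational(-4267, 773), Mul(Rational(6825, 773), Pow(2, Rational(1, 2)))) ≈ 6.9664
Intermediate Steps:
d = Mul(Rational(1, 6), Pow(2, Rational(1, 2))) (d = Mul(Rational(1, 6), Pow(Add(-1, 3), Rational(1, 2))) = Mul(Rational(1, 6), Pow(2, Rational(1, 2))) ≈ 0.23570)
q = 13 (q = Add(9, Add(0, 4)) = Add(9, 4) = 13)
Function('D')(K) = Mul(39, Pow(2, Rational(1, 2))) (Function('D')(K) = Mul(13, Pow(Mul(Rational(1, 6), Pow(2, Rational(1, 2))), -1)) = Mul(13, Mul(3, Pow(2, Rational(1, 2)))) = Mul(39, Pow(2, Rational(1, 2))))
b = Mul(6825, Pow(2, Rational(1, 2))) (b = Mul(175, Mul(39, Pow(2, Rational(1, 2)))) = Mul(6825, Pow(2, Rational(1, 2))) ≈ 9652.0)
Mul(Add(-1884, Add(b, Mul(-1, 2383))), Pow(Add(-1274, 2047), -1)) = Mul(Add(-1884, Add(Mul(6825, Pow(2, Rational(1, 2))), Mul(-1, 2383))), Pow(Add(-1274, 2047), -1)) = Mul(Add(-1884, Add(Mul(6825, Pow(2, Rational(1, 2))), -2383)), Pow(773, -1)) = Mul(Add(-1884, Add(-2383, Mul(6825, Pow(2, Rational(1, 2))))), Rational(1, 773)) = Mul(Add(-4267, Mul(6825, Pow(2, Rational(1, 2)))), Rational(1, 773)) = Add(Rational(-4267, 773), Mul(Rational(6825, 773), Pow(2, Rational(1, 2))))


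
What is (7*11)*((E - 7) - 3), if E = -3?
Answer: -1001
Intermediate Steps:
(7*11)*((E - 7) - 3) = (7*11)*((-3 - 7) - 3) = 77*(-10 - 3) = 77*(-13) = -1001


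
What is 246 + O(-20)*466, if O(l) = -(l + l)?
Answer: 18886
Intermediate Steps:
O(l) = -2*l
246 + O(-20)*466 = 246 - 2*(-20)*466 = 246 + 40*466 = 246 + 18640 = 18886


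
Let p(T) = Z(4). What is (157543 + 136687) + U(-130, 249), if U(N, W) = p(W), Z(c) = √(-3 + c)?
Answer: 294231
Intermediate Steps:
p(T) = 1 (p(T) = √(-3 + 4) = √1 = 1)
U(N, W) = 1
(157543 + 136687) + U(-130, 249) = (157543 + 136687) + 1 = 294230 + 1 = 294231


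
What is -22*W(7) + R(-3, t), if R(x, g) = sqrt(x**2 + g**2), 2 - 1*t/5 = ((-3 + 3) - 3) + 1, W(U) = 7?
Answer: -154 + sqrt(409) ≈ -133.78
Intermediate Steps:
t = 20 (t = 10 - 5*(((-3 + 3) - 3) + 1) = 10 - 5*((0 - 3) + 1) = 10 - 5*(-3 + 1) = 10 - 5*(-2) = 10 + 10 = 20)
R(x, g) = sqrt(g**2 + x**2)
-22*W(7) + R(-3, t) = -22*7 + sqrt(20**2 + (-3)**2) = -154 + sqrt(400 + 9) = -154 + sqrt(409)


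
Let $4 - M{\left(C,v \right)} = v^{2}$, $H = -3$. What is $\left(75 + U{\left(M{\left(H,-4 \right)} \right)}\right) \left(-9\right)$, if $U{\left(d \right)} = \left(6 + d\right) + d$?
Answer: $-513$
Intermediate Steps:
$M{\left(C,v \right)} = 4 - v^{2}$
$U{\left(d \right)} = 6 + 2 d$
$\left(75 + U{\left(M{\left(H,-4 \right)} \right)}\right) \left(-9\right) = \left(75 + \left(6 + 2 \left(4 - \left(-4\right)^{2}\right)\right)\right) \left(-9\right) = \left(75 + \left(6 + 2 \left(4 - 16\right)\right)\right) \left(-9\right) = \left(75 + \left(6 + 2 \left(-12\right)\right)\right) \left(-9\right) = \left(75 + \left(6 - 24\right)\right) \left(-9\right) = \left(75 - 18\right) \left(-9\right) = 57 \left(-9\right) = -513$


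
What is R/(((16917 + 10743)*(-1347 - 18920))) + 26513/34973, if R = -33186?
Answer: 2477326091973/3267557816510 ≈ 0.75816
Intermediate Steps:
R/(((16917 + 10743)*(-1347 - 18920))) + 26513/34973 = -33186*1/((-1347 - 18920)*(16917 + 10743)) + 26513/34973 = -33186/(27660*(-20267)) + 26513*(1/34973) = -33186/(-560585220) + 26513/34973 = -33186*(-1/560585220) + 26513/34973 = 5531/93430870 + 26513/34973 = 2477326091973/3267557816510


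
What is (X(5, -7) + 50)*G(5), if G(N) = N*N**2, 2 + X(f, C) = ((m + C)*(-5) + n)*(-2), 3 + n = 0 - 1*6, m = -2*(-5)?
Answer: 12000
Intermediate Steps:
m = 10
n = -9 (n = -3 + (0 - 1*6) = -3 + (0 - 6) = -3 - 6 = -9)
X(f, C) = 116 + 10*C (X(f, C) = -2 + ((10 + C)*(-5) - 9)*(-2) = -2 + ((-50 - 5*C) - 9)*(-2) = -2 + (-59 - 5*C)*(-2) = -2 + (118 + 10*C) = 116 + 10*C)
G(N) = N**3
(X(5, -7) + 50)*G(5) = ((116 + 10*(-7)) + 50)*5**3 = ((116 - 70) + 50)*125 = (46 + 50)*125 = 96*125 = 12000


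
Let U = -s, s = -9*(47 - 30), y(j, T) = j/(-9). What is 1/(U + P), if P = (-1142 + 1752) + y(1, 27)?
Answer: 9/6866 ≈ 0.0013108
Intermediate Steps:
y(j, T) = -j/9 (y(j, T) = j*(-⅑) = -j/9)
s = -153 (s = -9*17 = -153)
P = 5489/9 (P = (-1142 + 1752) - ⅑*1 = 610 - ⅑ = 5489/9 ≈ 609.89)
U = 153 (U = -1*(-153) = 153)
1/(U + P) = 1/(153 + 5489/9) = 1/(6866/9) = 9/6866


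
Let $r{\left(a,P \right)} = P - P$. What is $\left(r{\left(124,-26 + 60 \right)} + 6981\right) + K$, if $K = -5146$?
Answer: $1835$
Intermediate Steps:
$r{\left(a,P \right)} = 0$
$\left(r{\left(124,-26 + 60 \right)} + 6981\right) + K = \left(0 + 6981\right) - 5146 = 6981 - 5146 = 1835$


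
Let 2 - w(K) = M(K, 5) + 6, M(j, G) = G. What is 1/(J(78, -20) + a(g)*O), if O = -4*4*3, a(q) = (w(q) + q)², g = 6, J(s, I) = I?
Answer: -1/452 ≈ -0.0022124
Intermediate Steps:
w(K) = -9 (w(K) = 2 - (5 + 6) = 2 - 1*11 = 2 - 11 = -9)
a(q) = (-9 + q)²
O = -48 (O = -16*3 = -48)
1/(J(78, -20) + a(g)*O) = 1/(-20 + (-9 + 6)²*(-48)) = 1/(-20 + (-3)²*(-48)) = 1/(-20 + 9*(-48)) = 1/(-20 - 432) = 1/(-452) = -1/452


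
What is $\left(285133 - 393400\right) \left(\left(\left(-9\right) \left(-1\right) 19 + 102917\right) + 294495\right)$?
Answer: $-43045118661$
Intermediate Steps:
$\left(285133 - 393400\right) \left(\left(\left(-9\right) \left(-1\right) 19 + 102917\right) + 294495\right) = - 108267 \left(\left(9 \cdot 19 + 102917\right) + 294495\right) = - 108267 \left(\left(171 + 102917\right) + 294495\right) = - 108267 \left(103088 + 294495\right) = \left(-108267\right) 397583 = -43045118661$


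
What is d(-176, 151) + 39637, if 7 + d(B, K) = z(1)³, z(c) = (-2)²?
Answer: 39694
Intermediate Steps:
z(c) = 4
d(B, K) = 57 (d(B, K) = -7 + 4³ = -7 + 64 = 57)
d(-176, 151) + 39637 = 57 + 39637 = 39694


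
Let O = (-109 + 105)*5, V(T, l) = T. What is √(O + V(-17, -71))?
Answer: I*√37 ≈ 6.0828*I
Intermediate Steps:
O = -20 (O = -4*5 = -20)
√(O + V(-17, -71)) = √(-20 - 17) = √(-37) = I*√37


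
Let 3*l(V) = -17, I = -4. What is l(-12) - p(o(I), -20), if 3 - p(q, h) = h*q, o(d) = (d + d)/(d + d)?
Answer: -86/3 ≈ -28.667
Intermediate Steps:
l(V) = -17/3 (l(V) = (⅓)*(-17) = -17/3)
o(d) = 1 (o(d) = (2*d)/((2*d)) = (2*d)*(1/(2*d)) = 1)
p(q, h) = 3 - h*q
l(-12) - p(o(I), -20) = -17/3 - (3 - 1*(-20)*1) = -17/3 - (3 + 20) = -17/3 - 1*23 = -17/3 - 23 = -86/3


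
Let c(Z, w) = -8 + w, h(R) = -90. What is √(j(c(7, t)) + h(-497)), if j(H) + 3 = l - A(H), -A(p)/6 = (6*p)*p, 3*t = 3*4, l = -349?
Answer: √134 ≈ 11.576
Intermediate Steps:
t = 4 (t = (3*4)/3 = (⅓)*12 = 4)
A(p) = -36*p² (A(p) = -6*6*p*p = -36*p²)
j(H) = -352 + 36*H² (j(H) = -3 + (-349 - (-36)*H²) = -3 + (-349 + 36*H²) = -352 + 36*H²)
√(j(c(7, t)) + h(-497)) = √((-352 + 36*(-8 + 4)²) - 90) = √((-352 + 36*(-4)²) - 90) = √((-352 + 36*16) - 90) = √((-352 + 576) - 90) = √(224 - 90) = √134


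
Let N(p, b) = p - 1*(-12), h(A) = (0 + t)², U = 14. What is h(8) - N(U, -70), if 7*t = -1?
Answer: -1273/49 ≈ -25.980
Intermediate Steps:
t = -⅐ (t = (⅐)*(-1) = -⅐ ≈ -0.14286)
h(A) = 1/49 (h(A) = (0 - ⅐)² = (-⅐)² = 1/49)
N(p, b) = 12 + p (N(p, b) = p + 12 = 12 + p)
h(8) - N(U, -70) = 1/49 - (12 + 14) = 1/49 - 1*26 = 1/49 - 26 = -1273/49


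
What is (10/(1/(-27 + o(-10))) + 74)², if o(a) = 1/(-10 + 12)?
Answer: 36481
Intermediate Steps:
o(a) = ½ (o(a) = 1/2 = ½)
(10/(1/(-27 + o(-10))) + 74)² = (10/(1/(-27 + ½)) + 74)² = (10/(1/(-53/2)) + 74)² = (10/(-2/53) + 74)² = (10*(-53/2) + 74)² = (-265 + 74)² = (-191)² = 36481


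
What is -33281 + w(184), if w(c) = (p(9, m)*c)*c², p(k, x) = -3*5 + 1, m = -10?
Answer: -87246337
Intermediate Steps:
p(k, x) = -14 (p(k, x) = -15 + 1 = -14)
w(c) = -14*c³ (w(c) = (-14*c)*c² = -14*c³)
-33281 + w(184) = -33281 - 14*184³ = -33281 - 14*6229504 = -33281 - 87213056 = -87246337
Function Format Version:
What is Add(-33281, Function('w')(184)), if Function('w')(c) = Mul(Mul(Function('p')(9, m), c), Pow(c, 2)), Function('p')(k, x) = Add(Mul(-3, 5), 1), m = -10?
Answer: -87246337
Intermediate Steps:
Function('p')(k, x) = -14 (Function('p')(k, x) = Add(-15, 1) = -14)
Function('w')(c) = Mul(-14, Pow(c, 3)) (Function('w')(c) = Mul(Mul(-14, c), Pow(c, 2)) = Mul(-14, Pow(c, 3)))
Add(-33281, Function('w')(184)) = Add(-33281, Mul(-14, Pow(184, 3))) = Add(-33281, Mul(-14, 6229504)) = Add(-33281, -87213056) = -87246337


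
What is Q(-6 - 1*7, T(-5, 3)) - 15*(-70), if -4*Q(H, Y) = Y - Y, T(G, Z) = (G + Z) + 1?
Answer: 1050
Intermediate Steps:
T(G, Z) = 1 + G + Z
Q(H, Y) = 0 (Q(H, Y) = -(Y - Y)/4 = -1/4*0 = 0)
Q(-6 - 1*7, T(-5, 3)) - 15*(-70) = 0 - 15*(-70) = 0 + 1050 = 1050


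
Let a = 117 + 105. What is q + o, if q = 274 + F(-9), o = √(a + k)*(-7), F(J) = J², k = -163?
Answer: 355 - 7*√59 ≈ 301.23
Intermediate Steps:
a = 222
o = -7*√59 (o = √(222 - 163)*(-7) = √59*(-7) = -7*√59 ≈ -53.768)
q = 355 (q = 274 + (-9)² = 274 + 81 = 355)
q + o = 355 - 7*√59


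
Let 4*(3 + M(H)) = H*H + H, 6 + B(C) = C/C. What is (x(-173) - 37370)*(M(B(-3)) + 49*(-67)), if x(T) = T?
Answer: 123178583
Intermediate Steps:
B(C) = -5 (B(C) = -6 + C/C = -6 + 1 = -5)
M(H) = -3 + H/4 + H**2/4 (M(H) = -3 + (H*H + H)/4 = -3 + (H**2 + H)/4 = -3 + (H + H**2)/4 = -3 + (H/4 + H**2/4) = -3 + H/4 + H**2/4)
(x(-173) - 37370)*(M(B(-3)) + 49*(-67)) = (-173 - 37370)*((-3 + (1/4)*(-5) + (1/4)*(-5)**2) + 49*(-67)) = -37543*((-3 - 5/4 + (1/4)*25) - 3283) = -37543*((-3 - 5/4 + 25/4) - 3283) = -37543*(2 - 3283) = -37543*(-3281) = 123178583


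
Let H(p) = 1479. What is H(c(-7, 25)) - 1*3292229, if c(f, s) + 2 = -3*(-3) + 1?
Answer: -3290750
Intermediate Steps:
c(f, s) = 8 (c(f, s) = -2 + (-3*(-3) + 1) = -2 + (9 + 1) = -2 + 10 = 8)
H(c(-7, 25)) - 1*3292229 = 1479 - 1*3292229 = 1479 - 3292229 = -3290750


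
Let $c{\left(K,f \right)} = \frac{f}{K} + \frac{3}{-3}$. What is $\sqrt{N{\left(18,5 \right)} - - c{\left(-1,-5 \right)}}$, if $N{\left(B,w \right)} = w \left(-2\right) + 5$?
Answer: $i \approx 1.0 i$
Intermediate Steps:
$c{\left(K,f \right)} = -1 + \frac{f}{K}$ ($c{\left(K,f \right)} = \frac{f}{K} + 3 \left(- \frac{1}{3}\right) = \frac{f}{K} - 1 = -1 + \frac{f}{K}$)
$N{\left(B,w \right)} = 5 - 2 w$ ($N{\left(B,w \right)} = - 2 w + 5 = 5 - 2 w$)
$\sqrt{N{\left(18,5 \right)} - - c{\left(-1,-5 \right)}} = \sqrt{\left(5 - 10\right) + \left(\left(-8\right) 0 + \frac{-5 - -1}{-1}\right)} = \sqrt{\left(5 - 10\right) + \left(0 - \left(-5 + 1\right)\right)} = \sqrt{-5 + \left(0 - -4\right)} = \sqrt{-5 + \left(0 + 4\right)} = \sqrt{-5 + 4} = \sqrt{-1} = i$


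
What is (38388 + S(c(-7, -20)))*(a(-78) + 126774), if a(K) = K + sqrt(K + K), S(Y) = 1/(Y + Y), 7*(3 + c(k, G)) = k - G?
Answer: 9727101237/2 + 614201*I*sqrt(39)/8 ≈ 4.8635e+9 + 4.7946e+5*I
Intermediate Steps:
c(k, G) = -3 - G/7 + k/7 (c(k, G) = -3 + (k - G)/7 = -3 + (-G/7 + k/7) = -3 - G/7 + k/7)
S(Y) = 1/(2*Y)
a(K) = K + sqrt(2)*sqrt(K) (a(K) = K + sqrt(2*K) = K + sqrt(2)*sqrt(K))
(38388 + S(c(-7, -20)))*(a(-78) + 126774) = (38388 + 1/(2*(-3 - 1/7*(-20) + (1/7)*(-7))))*((-78 + sqrt(2)*sqrt(-78)) + 126774) = (38388 + 1/(2*(-3 + 20/7 - 1)))*((-78 + sqrt(2)*(I*sqrt(78))) + 126774) = (38388 + 1/(2*(-8/7)))*((-78 + 2*I*sqrt(39)) + 126774) = (38388 + (1/2)*(-7/8))*(126696 + 2*I*sqrt(39)) = (38388 - 7/16)*(126696 + 2*I*sqrt(39)) = 614201*(126696 + 2*I*sqrt(39))/16 = 9727101237/2 + 614201*I*sqrt(39)/8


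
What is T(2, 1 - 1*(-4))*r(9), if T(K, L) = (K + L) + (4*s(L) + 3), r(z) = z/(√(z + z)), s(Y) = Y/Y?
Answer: 21*√2 ≈ 29.698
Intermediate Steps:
s(Y) = 1
r(z) = √2*√z/2 (r(z) = z/(√(2*z)) = z/((√2*√z)) = z*(√2/(2*√z)) = √2*√z/2)
T(K, L) = 7 + K + L (T(K, L) = (K + L) + (4*1 + 3) = (K + L) + (4 + 3) = (K + L) + 7 = 7 + K + L)
T(2, 1 - 1*(-4))*r(9) = (7 + 2 + (1 - 1*(-4)))*(√2*√9/2) = (7 + 2 + (1 + 4))*((½)*√2*3) = (7 + 2 + 5)*(3*√2/2) = 14*(3*√2/2) = 21*√2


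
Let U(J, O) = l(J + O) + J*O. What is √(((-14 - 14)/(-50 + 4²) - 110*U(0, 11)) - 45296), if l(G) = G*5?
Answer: 2*I*√3709689/17 ≈ 226.59*I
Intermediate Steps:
l(G) = 5*G
U(J, O) = 5*J + 5*O + J*O (U(J, O) = 5*(J + O) + J*O = (5*J + 5*O) + J*O = 5*J + 5*O + J*O)
√(((-14 - 14)/(-50 + 4²) - 110*U(0, 11)) - 45296) = √(((-14 - 14)/(-50 + 4²) - 110*(5*0 + 5*11 + 0*11)) - 45296) = √((-28/(-50 + 16) - 110*(0 + 55 + 0)) - 45296) = √((-28/(-34) - 110*55) - 45296) = √((-28*(-1/34) - 6050) - 45296) = √((14/17 - 6050) - 45296) = √(-102836/17 - 45296) = √(-872868/17) = 2*I*√3709689/17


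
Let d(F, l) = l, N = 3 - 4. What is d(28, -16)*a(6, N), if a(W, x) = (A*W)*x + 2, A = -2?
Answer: -224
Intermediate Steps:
N = -1
a(W, x) = 2 - 2*W*x (a(W, x) = (-2*W)*x + 2 = -2*W*x + 2 = 2 - 2*W*x)
d(28, -16)*a(6, N) = -16*(2 - 2*6*(-1)) = -16*(2 + 12) = -16*14 = -224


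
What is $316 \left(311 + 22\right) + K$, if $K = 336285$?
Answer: $441513$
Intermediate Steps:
$316 \left(311 + 22\right) + K = 316 \left(311 + 22\right) + 336285 = 316 \cdot 333 + 336285 = 105228 + 336285 = 441513$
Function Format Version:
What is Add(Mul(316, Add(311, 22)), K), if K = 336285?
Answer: 441513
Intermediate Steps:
Add(Mul(316, Add(311, 22)), K) = Add(Mul(316, Add(311, 22)), 336285) = Add(Mul(316, 333), 336285) = Add(105228, 336285) = 441513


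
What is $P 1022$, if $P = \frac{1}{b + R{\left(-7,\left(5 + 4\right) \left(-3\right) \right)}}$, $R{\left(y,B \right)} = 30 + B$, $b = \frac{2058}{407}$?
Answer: $\frac{415954}{3279} \approx 126.85$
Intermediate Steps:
$b = \frac{2058}{407}$ ($b = 2058 \cdot \frac{1}{407} = \frac{2058}{407} \approx 5.0565$)
$P = \frac{407}{3279}$ ($P = \frac{1}{\frac{2058}{407} + \left(30 + \left(5 + 4\right) \left(-3\right)\right)} = \frac{1}{\frac{2058}{407} + \left(30 + 9 \left(-3\right)\right)} = \frac{1}{\frac{2058}{407} + \left(30 - 27\right)} = \frac{1}{\frac{2058}{407} + 3} = \frac{1}{\frac{3279}{407}} = \frac{407}{3279} \approx 0.12412$)
$P 1022 = \frac{407}{3279} \cdot 1022 = \frac{415954}{3279}$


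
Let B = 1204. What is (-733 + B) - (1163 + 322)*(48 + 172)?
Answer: -326229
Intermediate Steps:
(-733 + B) - (1163 + 322)*(48 + 172) = (-733 + 1204) - (1163 + 322)*(48 + 172) = 471 - 1485*220 = 471 - 1*326700 = 471 - 326700 = -326229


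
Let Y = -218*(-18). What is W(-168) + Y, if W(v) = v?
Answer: 3756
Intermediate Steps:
Y = 3924
W(-168) + Y = -168 + 3924 = 3756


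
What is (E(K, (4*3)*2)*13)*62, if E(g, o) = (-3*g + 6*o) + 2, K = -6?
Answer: 132184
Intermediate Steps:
E(g, o) = 2 - 3*g + 6*o
(E(K, (4*3)*2)*13)*62 = ((2 - 3*(-6) + 6*((4*3)*2))*13)*62 = ((2 + 18 + 6*(12*2))*13)*62 = ((2 + 18 + 6*24)*13)*62 = ((2 + 18 + 144)*13)*62 = (164*13)*62 = 2132*62 = 132184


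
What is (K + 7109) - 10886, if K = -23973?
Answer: -27750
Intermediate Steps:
(K + 7109) - 10886 = (-23973 + 7109) - 10886 = -16864 - 10886 = -27750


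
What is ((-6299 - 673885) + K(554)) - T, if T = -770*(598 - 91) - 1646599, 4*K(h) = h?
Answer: 2713887/2 ≈ 1.3569e+6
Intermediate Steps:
K(h) = h/4
T = -2036989 (T = -770*507 - 1646599 = -390390 - 1646599 = -2036989)
((-6299 - 673885) + K(554)) - T = ((-6299 - 673885) + (¼)*554) - 1*(-2036989) = (-680184 + 277/2) + 2036989 = -1360091/2 + 2036989 = 2713887/2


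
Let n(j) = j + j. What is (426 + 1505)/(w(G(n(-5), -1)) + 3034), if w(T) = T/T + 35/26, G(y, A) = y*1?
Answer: 50206/78945 ≈ 0.63596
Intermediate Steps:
n(j) = 2*j
G(y, A) = y
w(T) = 61/26 (w(T) = 1 + 35*(1/26) = 1 + 35/26 = 61/26)
(426 + 1505)/(w(G(n(-5), -1)) + 3034) = (426 + 1505)/(61/26 + 3034) = 1931/(78945/26) = 1931*(26/78945) = 50206/78945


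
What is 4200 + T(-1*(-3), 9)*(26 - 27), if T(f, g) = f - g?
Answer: 4206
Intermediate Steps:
4200 + T(-1*(-3), 9)*(26 - 27) = 4200 + (-1*(-3) - 1*9)*(26 - 27) = 4200 + (3 - 9)*(-1) = 4200 - 6*(-1) = 4200 + 6 = 4206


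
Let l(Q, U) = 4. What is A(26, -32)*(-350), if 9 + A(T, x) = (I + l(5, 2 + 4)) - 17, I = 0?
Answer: 7700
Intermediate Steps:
A(T, x) = -22 (A(T, x) = -9 + ((0 + 4) - 17) = -9 + (4 - 17) = -9 - 13 = -22)
A(26, -32)*(-350) = -22*(-350) = 7700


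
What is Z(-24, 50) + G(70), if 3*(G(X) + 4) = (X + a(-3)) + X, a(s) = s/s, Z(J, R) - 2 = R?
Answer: 95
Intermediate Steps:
Z(J, R) = 2 + R
a(s) = 1
G(X) = -11/3 + 2*X/3 (G(X) = -4 + ((X + 1) + X)/3 = -4 + ((1 + X) + X)/3 = -4 + (1 + 2*X)/3 = -4 + (1/3 + 2*X/3) = -11/3 + 2*X/3)
Z(-24, 50) + G(70) = (2 + 50) + (-11/3 + (2/3)*70) = 52 + (-11/3 + 140/3) = 52 + 43 = 95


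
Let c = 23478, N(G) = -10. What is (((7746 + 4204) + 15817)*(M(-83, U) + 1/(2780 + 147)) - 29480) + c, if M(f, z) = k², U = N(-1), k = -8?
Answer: 5183996489/2927 ≈ 1.7711e+6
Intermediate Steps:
U = -10
M(f, z) = 64 (M(f, z) = (-8)² = 64)
(((7746 + 4204) + 15817)*(M(-83, U) + 1/(2780 + 147)) - 29480) + c = (((7746 + 4204) + 15817)*(64 + 1/(2780 + 147)) - 29480) + 23478 = ((11950 + 15817)*(64 + 1/2927) - 29480) + 23478 = (27767*(64 + 1/2927) - 29480) + 23478 = (27767*(187329/2927) - 29480) + 23478 = (5201564343/2927 - 29480) + 23478 = 5115276383/2927 + 23478 = 5183996489/2927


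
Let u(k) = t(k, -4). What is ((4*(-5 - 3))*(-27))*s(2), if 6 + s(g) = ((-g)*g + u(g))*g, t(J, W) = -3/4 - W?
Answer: -6480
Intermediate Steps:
t(J, W) = -3/4 - W (t(J, W) = -3*1/4 - W = -3/4 - W)
u(k) = 13/4 (u(k) = -3/4 - 1*(-4) = -3/4 + 4 = 13/4)
s(g) = -6 + g*(13/4 - g**2) (s(g) = -6 + ((-g)*g + 13/4)*g = -6 + (-g**2 + 13/4)*g = -6 + (13/4 - g**2)*g = -6 + g*(13/4 - g**2))
((4*(-5 - 3))*(-27))*s(2) = ((4*(-5 - 3))*(-27))*(-6 - 1*2**3 + (13/4)*2) = ((4*(-8))*(-27))*(-6 - 1*8 + 13/2) = (-32*(-27))*(-6 - 8 + 13/2) = 864*(-15/2) = -6480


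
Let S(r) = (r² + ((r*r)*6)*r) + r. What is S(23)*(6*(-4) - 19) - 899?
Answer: -3163721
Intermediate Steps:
S(r) = r + r² + 6*r³ (S(r) = (r² + (r²*6)*r) + r = (r² + (6*r²)*r) + r = (r² + 6*r³) + r = r + r² + 6*r³)
S(23)*(6*(-4) - 19) - 899 = (23*(1 + 23 + 6*23²))*(6*(-4) - 19) - 899 = (23*(1 + 23 + 6*529))*(-24 - 19) - 899 = (23*(1 + 23 + 3174))*(-43) - 899 = (23*3198)*(-43) - 899 = 73554*(-43) - 899 = -3162822 - 899 = -3163721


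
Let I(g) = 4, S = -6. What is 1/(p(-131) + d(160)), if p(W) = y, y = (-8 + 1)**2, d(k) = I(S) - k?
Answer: -1/107 ≈ -0.0093458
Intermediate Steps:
d(k) = 4 - k
y = 49 (y = (-7)**2 = 49)
p(W) = 49
1/(p(-131) + d(160)) = 1/(49 + (4 - 1*160)) = 1/(49 + (4 - 160)) = 1/(49 - 156) = 1/(-107) = -1/107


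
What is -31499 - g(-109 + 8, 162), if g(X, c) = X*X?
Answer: -41700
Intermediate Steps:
g(X, c) = X**2
-31499 - g(-109 + 8, 162) = -31499 - (-109 + 8)**2 = -31499 - 1*(-101)**2 = -31499 - 1*10201 = -31499 - 10201 = -41700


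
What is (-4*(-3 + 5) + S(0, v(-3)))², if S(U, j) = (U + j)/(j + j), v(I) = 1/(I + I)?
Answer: 225/4 ≈ 56.250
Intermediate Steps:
v(I) = 1/(2*I)
S(U, j) = (U + j)/(2*j) (S(U, j) = (U + j)/((2*j)) = (U + j)*(1/(2*j)) = (U + j)/(2*j))
(-4*(-3 + 5) + S(0, v(-3)))² = (-4*(-3 + 5) + (0 + (½)/(-3))/(2*(((½)/(-3)))))² = (-4*2 + (0 + (½)*(-⅓))/(2*(((½)*(-⅓)))))² = (-8 + (0 - ⅙)/(2*(-⅙)))² = (-8 + (½)*(-6)*(-⅙))² = (-8 + ½)² = (-15/2)² = 225/4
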